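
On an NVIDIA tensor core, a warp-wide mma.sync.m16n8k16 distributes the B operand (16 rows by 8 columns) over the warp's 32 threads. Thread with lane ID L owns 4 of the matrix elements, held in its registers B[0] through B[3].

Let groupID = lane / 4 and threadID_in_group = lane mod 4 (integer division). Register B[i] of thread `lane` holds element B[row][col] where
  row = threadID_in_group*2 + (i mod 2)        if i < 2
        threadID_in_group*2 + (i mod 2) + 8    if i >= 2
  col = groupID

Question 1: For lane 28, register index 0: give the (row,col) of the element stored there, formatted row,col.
lane 28->28/4=7, 28 mod 4=0
i=0  r:2·0+0+0->0  c:7

0,7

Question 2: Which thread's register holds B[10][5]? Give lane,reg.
21,2

c:5=>grp=5  r:10=>rB=1,tig=1,lo=0
L=5*4+1=21  i=1*2+0=2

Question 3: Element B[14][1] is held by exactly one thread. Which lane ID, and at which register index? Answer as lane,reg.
7,2

c=1->g=1  r=14->rb=1,t=3,b0=0
L=1*4+3=7  i=1*2+0=2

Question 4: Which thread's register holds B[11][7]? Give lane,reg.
c:7=>grp=7  r:11=>rB=1,tig=1,lo=1
L=7*4+1=29  i=1*2+1=3

29,3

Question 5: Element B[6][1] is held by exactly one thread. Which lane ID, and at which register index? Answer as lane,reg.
c=1⇒gr=1  r=6⇒Rb=0,th=3,odd=0
L=1*4+3=7  i=0*2+0=0

7,0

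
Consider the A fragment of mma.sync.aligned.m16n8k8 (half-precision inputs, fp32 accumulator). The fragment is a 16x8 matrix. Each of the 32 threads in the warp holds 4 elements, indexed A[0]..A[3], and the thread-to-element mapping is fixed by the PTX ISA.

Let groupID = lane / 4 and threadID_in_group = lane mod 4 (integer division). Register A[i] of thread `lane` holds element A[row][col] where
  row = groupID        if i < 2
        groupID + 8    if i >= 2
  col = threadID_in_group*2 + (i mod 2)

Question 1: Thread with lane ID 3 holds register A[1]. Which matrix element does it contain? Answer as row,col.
0,7

L=3→G=3>>2=0, T=3&3=3
[1]→row 0+0=0  col 3·2+1=7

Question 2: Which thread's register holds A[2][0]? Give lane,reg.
r=2→G=2,rhi=0  c=0→T=0,p=0
L=2*4+0=8  i=0*2+0=0

8,0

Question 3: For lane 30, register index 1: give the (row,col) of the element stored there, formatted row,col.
lane 30: gr=7 (30/4), th=2 (30%4)
i=1: r=7+0=7, c=2*2+1=5

7,5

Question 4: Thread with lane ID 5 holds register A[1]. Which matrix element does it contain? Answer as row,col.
L=5→G=5>>2=1, T=5&3=1
[1]→row 1+0=1  col 1·2+1=3

1,3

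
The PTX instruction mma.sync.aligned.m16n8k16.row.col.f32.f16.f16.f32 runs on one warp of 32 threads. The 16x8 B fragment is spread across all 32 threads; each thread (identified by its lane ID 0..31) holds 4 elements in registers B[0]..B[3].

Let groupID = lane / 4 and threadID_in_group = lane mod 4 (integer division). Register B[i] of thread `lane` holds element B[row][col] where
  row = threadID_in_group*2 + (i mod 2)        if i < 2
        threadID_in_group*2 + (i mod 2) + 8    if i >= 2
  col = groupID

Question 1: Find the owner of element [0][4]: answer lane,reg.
16,0

c=4→G=4  r=0→rhi=0,T=0,p=0
L=4*4+0=16  i=0*2+0=0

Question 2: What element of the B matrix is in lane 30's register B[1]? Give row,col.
lane 30->30/4=7, 30 mod 4=2
i=1  r:2·2+1+0->5  c:7

5,7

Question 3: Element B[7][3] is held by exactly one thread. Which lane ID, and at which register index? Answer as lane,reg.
15,1

c: 3->gid=3  r: 7->r8=0,tid=3,i&1=1
L=3*4+3=15  i=0*2+1=1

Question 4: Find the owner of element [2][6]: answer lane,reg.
c=6->g=6  r=2->rb=0,t=1,b0=0
L=6*4+1=25  i=0*2+0=0

25,0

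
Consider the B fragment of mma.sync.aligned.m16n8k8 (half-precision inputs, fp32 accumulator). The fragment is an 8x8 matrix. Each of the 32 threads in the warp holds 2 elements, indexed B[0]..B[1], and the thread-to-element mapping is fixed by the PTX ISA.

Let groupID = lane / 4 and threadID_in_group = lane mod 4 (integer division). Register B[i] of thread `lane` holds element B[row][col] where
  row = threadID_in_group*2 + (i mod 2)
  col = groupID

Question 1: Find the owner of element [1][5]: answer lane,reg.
20,1

c=5→G=5  r=1→T=0,p=1
L=5*4+0=20  i=1=1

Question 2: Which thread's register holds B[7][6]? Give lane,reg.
c:6=>grp=6  r:7=>tig=3,lo=1
L=6*4+3=27  i=1=1

27,1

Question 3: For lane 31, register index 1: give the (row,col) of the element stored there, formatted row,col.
7,7

31: grp=7,tig=3
[1] (3*2+1,7) = (7,7)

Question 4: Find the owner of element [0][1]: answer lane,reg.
c: 1->gid=1  r: 0->tid=0,i&1=0
L=1*4+0=4  i=0=0

4,0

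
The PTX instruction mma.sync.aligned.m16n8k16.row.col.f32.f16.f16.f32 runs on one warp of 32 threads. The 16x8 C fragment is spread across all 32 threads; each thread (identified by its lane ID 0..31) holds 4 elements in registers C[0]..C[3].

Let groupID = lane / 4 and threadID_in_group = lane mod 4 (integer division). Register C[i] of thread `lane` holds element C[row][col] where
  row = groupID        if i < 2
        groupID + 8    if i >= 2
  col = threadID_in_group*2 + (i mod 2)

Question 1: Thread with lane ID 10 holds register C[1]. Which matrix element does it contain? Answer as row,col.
2,5

lane 10→10/4=2, 10 mod 4=2
i=1  r:2+0→2  c:2·2+1→5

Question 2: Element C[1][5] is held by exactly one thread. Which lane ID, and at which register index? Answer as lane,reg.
r:1=>grp=1,rB=0  c:5=>tig=2,lo=1
L=1*4+2=6  i=0*2+1=1

6,1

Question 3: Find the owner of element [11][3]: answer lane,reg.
13,3

r:11=>grp=3,rB=1  c:3=>tig=1,lo=1
L=3*4+1=13  i=1*2+1=3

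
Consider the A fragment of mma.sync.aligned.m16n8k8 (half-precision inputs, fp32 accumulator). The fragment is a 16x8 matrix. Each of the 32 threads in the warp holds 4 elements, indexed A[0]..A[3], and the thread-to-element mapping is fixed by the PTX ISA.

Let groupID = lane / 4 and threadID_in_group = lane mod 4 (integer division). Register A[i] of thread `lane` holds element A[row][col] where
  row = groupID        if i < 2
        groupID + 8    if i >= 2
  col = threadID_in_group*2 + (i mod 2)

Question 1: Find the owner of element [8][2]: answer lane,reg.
r:8=>grp=0,rB=1  c:2=>tig=1,lo=0
L=0*4+1=1  i=1*2+0=2

1,2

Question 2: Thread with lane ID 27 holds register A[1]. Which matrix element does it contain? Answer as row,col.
6,7

L=27→G=27>>2=6, T=27&3=3
[1]→row 6+0=6  col 3·2+1=7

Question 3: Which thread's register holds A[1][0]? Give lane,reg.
r=1→G=1,rhi=0  c=0→T=0,p=0
L=1*4+0=4  i=0*2+0=0

4,0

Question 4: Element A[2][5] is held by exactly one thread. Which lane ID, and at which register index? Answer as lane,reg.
10,1

r=2->g=2,rb=0  c=5->t=2,b0=1
L=2*4+2=10  i=0*2+1=1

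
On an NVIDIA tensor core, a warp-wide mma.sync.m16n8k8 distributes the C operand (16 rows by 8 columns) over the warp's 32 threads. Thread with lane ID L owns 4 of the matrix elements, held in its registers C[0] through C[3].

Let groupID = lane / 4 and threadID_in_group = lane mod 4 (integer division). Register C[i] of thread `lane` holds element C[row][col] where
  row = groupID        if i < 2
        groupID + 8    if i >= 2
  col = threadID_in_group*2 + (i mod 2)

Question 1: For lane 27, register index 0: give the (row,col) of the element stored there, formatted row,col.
6,6

L=27->gid=27>>2=6, tid=27&3=3
[0]->row 6+0=6  col 3·2+0=6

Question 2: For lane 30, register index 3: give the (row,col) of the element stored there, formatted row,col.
lane 30: grp=7 (30/4), tig=2 (30%4)
i=3: r=7+8=15, c=2*2+1=5

15,5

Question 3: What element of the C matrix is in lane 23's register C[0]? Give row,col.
L=23->gid=23>>2=5, tid=23&3=3
[0]->row 5+0=5  col 3·2+0=6

5,6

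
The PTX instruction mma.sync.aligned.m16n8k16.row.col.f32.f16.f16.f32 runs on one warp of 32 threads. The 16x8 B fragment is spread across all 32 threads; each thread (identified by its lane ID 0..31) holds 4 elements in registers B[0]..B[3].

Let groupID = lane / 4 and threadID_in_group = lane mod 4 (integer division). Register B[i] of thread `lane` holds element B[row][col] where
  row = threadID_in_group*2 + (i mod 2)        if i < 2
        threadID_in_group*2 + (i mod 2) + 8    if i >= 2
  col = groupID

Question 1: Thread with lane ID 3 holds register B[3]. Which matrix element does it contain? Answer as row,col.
lane 3: G=0 (3/4), T=3 (3%4)
i=3: r=3*2+1+8=15, c=G=0

15,0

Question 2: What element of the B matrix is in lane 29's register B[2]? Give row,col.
10,7

lane 29→29/4=7, 29 mod 4=1
i=2  r:2·1+0+8→10  c:7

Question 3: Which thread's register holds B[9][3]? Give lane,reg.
12,3

c=3⇒gr=3  r=9⇒Rb=1,th=0,odd=1
L=3*4+0=12  i=1*2+1=3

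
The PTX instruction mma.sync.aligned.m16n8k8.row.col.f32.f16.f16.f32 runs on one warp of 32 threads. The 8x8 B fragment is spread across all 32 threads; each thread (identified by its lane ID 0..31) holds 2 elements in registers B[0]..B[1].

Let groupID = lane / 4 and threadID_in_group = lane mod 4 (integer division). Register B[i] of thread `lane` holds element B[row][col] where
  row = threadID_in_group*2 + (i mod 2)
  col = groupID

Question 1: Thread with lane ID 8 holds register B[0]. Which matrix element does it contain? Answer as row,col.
0,2

L=8⇒gr=8>>2=2, th=8&3=0
[0]⇒row 0·2+0=0  col gr=2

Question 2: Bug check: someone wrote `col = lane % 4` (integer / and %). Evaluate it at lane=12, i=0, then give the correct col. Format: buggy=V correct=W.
`lane % 4`[12,0]⇒0
L=12⇒gr=12>>2=3, th=12&3=0
[0]⇒row 0·2+0=0  col gr=3
col: 0 vs 3

buggy=0 correct=3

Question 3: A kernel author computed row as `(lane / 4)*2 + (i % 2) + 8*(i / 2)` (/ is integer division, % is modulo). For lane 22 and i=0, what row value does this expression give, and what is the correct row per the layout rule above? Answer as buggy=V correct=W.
`(lane / 4)*2 + (i % 2) + 8*(i / 2)`[22,0]⇒10
L=22⇒gr=22>>2=5, th=22&3=2
[0]⇒row 2·2+0=4  col gr=5
row: 10 vs 4

buggy=10 correct=4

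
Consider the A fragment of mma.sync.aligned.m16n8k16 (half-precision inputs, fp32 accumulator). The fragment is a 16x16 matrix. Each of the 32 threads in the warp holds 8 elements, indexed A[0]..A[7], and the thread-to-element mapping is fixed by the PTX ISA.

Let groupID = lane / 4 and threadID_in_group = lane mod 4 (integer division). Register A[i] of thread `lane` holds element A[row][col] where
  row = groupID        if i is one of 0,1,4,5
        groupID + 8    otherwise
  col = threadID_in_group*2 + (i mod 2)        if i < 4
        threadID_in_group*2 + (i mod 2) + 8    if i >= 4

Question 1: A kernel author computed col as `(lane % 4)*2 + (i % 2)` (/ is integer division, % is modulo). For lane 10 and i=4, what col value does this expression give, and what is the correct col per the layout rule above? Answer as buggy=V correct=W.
`(lane % 4)*2 + (i % 2)`[10,4]→4
L=10→G=10>>2=2, T=10&3=2
[4]→row 2+0=2  col 2·2+0+8=12
col: 4 vs 12

buggy=4 correct=12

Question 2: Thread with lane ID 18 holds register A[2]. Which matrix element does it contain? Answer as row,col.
12,4

lane 18: grp=4 (18/4), tig=2 (18%4)
i=2: r=4+8=12, c=2*2+0+0=4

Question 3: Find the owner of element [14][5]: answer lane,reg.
r=14->g=6,rb=1  c=5->cb=0,t=2,b0=1
L=6*4+2=26  i=0*4+1*2+1=3

26,3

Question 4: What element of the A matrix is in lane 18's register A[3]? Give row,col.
18: G=4,T=2
[3] (4+8,2*2+1+0) = (12,5)

12,5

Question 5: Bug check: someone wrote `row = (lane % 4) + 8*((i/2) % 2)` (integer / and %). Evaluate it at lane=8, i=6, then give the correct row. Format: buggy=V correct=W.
buggy=8 correct=10

`(lane % 4) + 8*((i/2) % 2)`[8,6]->8
lane 8->8/4=2, 8 mod 4=0
i=6  r:2+8->10  c:2·0+0+8->8
row: 8 vs 10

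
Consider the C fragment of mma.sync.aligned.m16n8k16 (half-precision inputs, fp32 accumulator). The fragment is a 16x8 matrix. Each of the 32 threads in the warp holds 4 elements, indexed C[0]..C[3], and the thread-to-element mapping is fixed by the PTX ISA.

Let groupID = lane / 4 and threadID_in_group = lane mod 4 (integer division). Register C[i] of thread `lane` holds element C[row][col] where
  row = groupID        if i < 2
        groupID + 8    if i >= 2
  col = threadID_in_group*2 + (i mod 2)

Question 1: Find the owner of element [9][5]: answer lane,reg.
r=9⇒gr=1,Rb=1  c=5⇒th=2,odd=1
L=1*4+2=6  i=1*2+1=3

6,3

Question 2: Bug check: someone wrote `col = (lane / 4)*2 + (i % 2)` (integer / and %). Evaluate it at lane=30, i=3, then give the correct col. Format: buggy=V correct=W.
buggy=15 correct=5

`(lane / 4)*2 + (i % 2)`[30,3]=>15
lane 30: grp=7 (30/4), tig=2 (30%4)
i=3: r=7+8=15, c=2*2+1=5
col: 15 vs 5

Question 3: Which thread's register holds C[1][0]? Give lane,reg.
r=1→G=1,rhi=0  c=0→T=0,p=0
L=1*4+0=4  i=0*2+0=0

4,0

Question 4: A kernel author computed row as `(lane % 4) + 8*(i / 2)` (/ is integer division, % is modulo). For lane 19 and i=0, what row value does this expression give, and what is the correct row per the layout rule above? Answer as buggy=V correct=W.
`(lane % 4) + 8*(i / 2)`[19,0]->3
L=19->gid=19>>2=4, tid=19&3=3
[0]->row 4+0=4  col 3·2+0=6
row: 3 vs 4

buggy=3 correct=4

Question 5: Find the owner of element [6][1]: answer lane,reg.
r: 6->gid=6,r8=0  c: 1->tid=0,i&1=1
L=6*4+0=24  i=0*2+1=1

24,1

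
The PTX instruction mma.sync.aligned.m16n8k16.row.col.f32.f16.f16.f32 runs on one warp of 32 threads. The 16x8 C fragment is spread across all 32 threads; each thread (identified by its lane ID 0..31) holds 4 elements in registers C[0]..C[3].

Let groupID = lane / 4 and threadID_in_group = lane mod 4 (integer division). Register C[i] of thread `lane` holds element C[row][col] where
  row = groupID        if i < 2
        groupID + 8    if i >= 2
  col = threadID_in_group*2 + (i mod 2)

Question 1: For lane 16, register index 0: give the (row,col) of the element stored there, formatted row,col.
L=16⇒gr=16>>2=4, th=16&3=0
[0]⇒row 4+0=4  col 0·2+0=0

4,0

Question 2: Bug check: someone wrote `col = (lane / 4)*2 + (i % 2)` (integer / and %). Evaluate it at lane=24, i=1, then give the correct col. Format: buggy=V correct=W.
buggy=13 correct=1

`(lane / 4)*2 + (i % 2)`[24,1]→13
24: G=6,T=0
[1] (6+0,0*2+1) = (6,1)
col: 13 vs 1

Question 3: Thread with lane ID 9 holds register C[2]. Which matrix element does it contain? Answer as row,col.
10,2

lane 9: gr=2 (9/4), th=1 (9%4)
i=2: r=2+8=10, c=1*2+0=2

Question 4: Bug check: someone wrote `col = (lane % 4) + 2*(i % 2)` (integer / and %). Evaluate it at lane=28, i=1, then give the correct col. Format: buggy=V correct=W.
buggy=2 correct=1

`(lane % 4) + 2*(i % 2)`[28,1]->2
L=28->gid=28>>2=7, tid=28&3=0
[1]->row 7+0=7  col 0·2+1=1
col: 2 vs 1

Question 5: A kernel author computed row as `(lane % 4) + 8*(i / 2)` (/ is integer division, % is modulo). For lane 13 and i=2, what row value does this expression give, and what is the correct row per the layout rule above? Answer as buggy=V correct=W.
buggy=9 correct=11

`(lane % 4) + 8*(i / 2)`[13,2]→9
13: G=3,T=1
[2] (3+8,1*2+0) = (11,2)
row: 9 vs 11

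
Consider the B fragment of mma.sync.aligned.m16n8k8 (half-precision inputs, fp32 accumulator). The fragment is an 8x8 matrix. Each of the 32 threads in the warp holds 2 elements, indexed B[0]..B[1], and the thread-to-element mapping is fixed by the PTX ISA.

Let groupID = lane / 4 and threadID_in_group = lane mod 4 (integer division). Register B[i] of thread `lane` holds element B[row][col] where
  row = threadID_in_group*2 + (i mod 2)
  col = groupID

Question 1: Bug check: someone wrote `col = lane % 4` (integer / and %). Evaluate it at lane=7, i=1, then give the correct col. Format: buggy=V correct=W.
buggy=3 correct=1

`lane % 4`[7,1]->3
lane 7->7/4=1, 7 mod 4=3
i=1  r:2·3+1->7  c:1
col: 3 vs 1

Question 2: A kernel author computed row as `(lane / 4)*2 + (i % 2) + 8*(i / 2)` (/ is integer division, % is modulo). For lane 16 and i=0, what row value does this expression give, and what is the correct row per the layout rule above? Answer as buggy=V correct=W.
`(lane / 4)*2 + (i % 2) + 8*(i / 2)`[16,0]⇒8
16: gr=4,th=0
[0] (0*2+0,4) = (0,4)
row: 8 vs 0

buggy=8 correct=0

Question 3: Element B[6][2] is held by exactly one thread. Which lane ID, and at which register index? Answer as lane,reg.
11,0

c=2→G=2  r=6→T=3,p=0
L=2*4+3=11  i=0=0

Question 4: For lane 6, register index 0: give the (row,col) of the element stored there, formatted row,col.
6: grp=1,tig=2
[0] (2*2+0,1) = (4,1)

4,1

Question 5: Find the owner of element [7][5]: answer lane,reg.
23,1

c:5=>grp=5  r:7=>tig=3,lo=1
L=5*4+3=23  i=1=1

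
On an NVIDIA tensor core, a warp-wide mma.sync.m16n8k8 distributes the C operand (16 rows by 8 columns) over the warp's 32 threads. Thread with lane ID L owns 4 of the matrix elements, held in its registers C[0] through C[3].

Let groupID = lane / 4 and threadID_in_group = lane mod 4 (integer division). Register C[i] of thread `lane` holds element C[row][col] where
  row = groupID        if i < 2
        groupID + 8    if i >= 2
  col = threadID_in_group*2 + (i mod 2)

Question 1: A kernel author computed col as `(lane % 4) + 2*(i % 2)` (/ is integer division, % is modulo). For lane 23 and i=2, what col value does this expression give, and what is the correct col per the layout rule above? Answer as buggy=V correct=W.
buggy=3 correct=6

`(lane % 4) + 2*(i % 2)`[23,2]->3
lane 23->23/4=5, 23 mod 4=3
i=2  r:5+8->13  c:2·3+0->6
col: 3 vs 6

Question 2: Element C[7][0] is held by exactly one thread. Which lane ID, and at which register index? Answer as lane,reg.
28,0

r: 7->gid=7,r8=0  c: 0->tid=0,i&1=0
L=7*4+0=28  i=0*2+0=0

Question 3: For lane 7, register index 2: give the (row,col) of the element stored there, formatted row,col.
9,6

7: grp=1,tig=3
[2] (1+8,3*2+0) = (9,6)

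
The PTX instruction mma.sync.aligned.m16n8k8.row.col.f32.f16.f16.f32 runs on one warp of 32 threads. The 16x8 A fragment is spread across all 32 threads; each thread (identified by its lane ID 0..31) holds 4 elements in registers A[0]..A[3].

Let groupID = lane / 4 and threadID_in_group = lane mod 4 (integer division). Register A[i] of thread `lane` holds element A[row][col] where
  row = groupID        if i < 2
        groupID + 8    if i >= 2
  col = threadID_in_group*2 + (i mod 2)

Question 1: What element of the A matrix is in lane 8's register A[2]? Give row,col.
10,0

8: gr=2,th=0
[2] (2+8,0*2+0) = (10,0)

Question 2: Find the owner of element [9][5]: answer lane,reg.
6,3

r=9->g=1,rb=1  c=5->t=2,b0=1
L=1*4+2=6  i=1*2+1=3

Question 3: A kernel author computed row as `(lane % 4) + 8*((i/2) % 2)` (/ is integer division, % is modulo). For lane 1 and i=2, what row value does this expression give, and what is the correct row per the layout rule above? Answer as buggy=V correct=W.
buggy=9 correct=8

`(lane % 4) + 8*((i/2) % 2)`[1,2]⇒9
lane 1⇒1/4=0, 1 mod 4=1
i=2  r:0+8⇒8  c:2·1+0⇒2
row: 9 vs 8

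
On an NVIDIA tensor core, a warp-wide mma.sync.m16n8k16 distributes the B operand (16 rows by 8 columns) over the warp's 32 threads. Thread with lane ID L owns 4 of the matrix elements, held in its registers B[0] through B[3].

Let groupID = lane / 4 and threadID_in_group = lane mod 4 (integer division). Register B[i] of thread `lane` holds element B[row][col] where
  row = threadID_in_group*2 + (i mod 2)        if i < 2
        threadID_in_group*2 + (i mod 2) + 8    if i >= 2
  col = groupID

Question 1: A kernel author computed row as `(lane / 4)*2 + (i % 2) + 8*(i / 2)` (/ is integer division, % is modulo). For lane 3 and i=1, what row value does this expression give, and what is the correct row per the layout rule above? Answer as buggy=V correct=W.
`(lane / 4)*2 + (i % 2) + 8*(i / 2)`[3,1]⇒1
3: gr=0,th=3
[1] (3*2+1+0,0) = (7,0)
row: 1 vs 7

buggy=1 correct=7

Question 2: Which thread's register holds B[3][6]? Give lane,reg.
25,1

c=6⇒gr=6  r=3⇒Rb=0,th=1,odd=1
L=6*4+1=25  i=0*2+1=1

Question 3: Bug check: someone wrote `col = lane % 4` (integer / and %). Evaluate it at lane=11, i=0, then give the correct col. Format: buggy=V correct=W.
buggy=3 correct=2

`lane % 4`[11,0]->3
lane 11: g=2 (11/4), t=3 (11%4)
i=0: r=3*2+0+0=6, c=g=2
col: 3 vs 2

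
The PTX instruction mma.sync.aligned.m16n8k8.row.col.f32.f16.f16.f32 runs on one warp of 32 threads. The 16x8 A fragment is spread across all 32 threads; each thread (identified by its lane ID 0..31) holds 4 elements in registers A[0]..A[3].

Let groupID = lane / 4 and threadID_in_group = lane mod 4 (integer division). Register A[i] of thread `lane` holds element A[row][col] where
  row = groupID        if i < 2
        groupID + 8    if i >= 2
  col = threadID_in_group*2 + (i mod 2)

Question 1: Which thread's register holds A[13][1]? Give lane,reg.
r=13→G=5,rhi=1  c=1→T=0,p=1
L=5*4+0=20  i=1*2+1=3

20,3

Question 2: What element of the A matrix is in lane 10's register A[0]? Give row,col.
2,4

L=10->g=10>>2=2, t=10&3=2
[0]->row 2+0=2  col 2·2+0=4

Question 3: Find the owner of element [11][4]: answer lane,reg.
r=11⇒gr=3,Rb=1  c=4⇒th=2,odd=0
L=3*4+2=14  i=1*2+0=2

14,2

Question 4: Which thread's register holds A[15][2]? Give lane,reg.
29,2

r: 15->gid=7,r8=1  c: 2->tid=1,i&1=0
L=7*4+1=29  i=1*2+0=2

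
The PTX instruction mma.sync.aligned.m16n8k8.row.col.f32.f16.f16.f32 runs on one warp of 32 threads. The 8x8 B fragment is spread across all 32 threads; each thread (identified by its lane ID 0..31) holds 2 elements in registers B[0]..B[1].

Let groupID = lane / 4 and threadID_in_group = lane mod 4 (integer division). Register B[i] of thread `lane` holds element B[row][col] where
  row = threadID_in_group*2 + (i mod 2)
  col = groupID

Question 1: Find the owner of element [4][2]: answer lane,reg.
10,0

c=2⇒gr=2  r=4⇒th=2,odd=0
L=2*4+2=10  i=0=0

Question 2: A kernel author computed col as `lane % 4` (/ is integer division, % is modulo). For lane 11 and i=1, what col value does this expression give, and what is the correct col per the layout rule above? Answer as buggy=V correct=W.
buggy=3 correct=2

`lane % 4`[11,1]⇒3
L=11⇒gr=11>>2=2, th=11&3=3
[1]⇒row 3·2+1=7  col gr=2
col: 3 vs 2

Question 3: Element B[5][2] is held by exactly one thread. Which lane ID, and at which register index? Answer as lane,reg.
10,1

c:2=>grp=2  r:5=>tig=2,lo=1
L=2*4+2=10  i=1=1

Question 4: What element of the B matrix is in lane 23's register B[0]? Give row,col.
6,5

L=23→G=23>>2=5, T=23&3=3
[0]→row 3·2+0=6  col G=5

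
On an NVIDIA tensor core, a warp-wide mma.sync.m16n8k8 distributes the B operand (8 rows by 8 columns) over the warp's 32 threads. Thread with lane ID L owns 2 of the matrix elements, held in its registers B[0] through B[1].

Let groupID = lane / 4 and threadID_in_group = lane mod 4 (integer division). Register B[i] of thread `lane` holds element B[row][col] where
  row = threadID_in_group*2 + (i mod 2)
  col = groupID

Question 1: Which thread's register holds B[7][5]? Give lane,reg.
c=5->g=5  r=7->t=3,b0=1
L=5*4+3=23  i=1=1

23,1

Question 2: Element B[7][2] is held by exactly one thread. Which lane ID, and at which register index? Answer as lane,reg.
11,1

c=2→G=2  r=7→T=3,p=1
L=2*4+3=11  i=1=1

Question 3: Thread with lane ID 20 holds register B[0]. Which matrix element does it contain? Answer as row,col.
0,5

lane 20→20/4=5, 20 mod 4=0
i=0  r:2·0+0→0  c:5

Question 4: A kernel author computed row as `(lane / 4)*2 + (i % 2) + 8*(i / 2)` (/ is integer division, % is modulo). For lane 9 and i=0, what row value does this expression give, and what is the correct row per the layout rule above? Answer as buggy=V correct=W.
`(lane / 4)*2 + (i % 2) + 8*(i / 2)`[9,0]⇒4
L=9⇒gr=9>>2=2, th=9&3=1
[0]⇒row 1·2+0=2  col gr=2
row: 4 vs 2

buggy=4 correct=2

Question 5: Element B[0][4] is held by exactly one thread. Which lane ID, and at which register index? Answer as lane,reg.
c:4=>grp=4  r:0=>tig=0,lo=0
L=4*4+0=16  i=0=0

16,0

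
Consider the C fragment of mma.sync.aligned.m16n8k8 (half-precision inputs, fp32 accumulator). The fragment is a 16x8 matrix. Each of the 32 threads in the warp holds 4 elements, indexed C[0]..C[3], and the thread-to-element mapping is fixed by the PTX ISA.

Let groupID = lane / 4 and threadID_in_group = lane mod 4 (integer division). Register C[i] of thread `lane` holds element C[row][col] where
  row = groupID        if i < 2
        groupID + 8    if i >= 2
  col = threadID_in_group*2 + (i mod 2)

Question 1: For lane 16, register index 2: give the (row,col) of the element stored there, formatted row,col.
12,0

16: g=4,t=0
[2] (4+8,0*2+0) = (12,0)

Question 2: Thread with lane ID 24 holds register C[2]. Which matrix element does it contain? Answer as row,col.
lane 24->24/4=6, 24 mod 4=0
i=2  r:6+8->14  c:2·0+0->0

14,0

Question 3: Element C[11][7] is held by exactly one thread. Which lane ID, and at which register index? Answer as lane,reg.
15,3

r:11=>grp=3,rB=1  c:7=>tig=3,lo=1
L=3*4+3=15  i=1*2+1=3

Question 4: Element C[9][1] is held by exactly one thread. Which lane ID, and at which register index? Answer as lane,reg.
r=9→G=1,rhi=1  c=1→T=0,p=1
L=1*4+0=4  i=1*2+1=3

4,3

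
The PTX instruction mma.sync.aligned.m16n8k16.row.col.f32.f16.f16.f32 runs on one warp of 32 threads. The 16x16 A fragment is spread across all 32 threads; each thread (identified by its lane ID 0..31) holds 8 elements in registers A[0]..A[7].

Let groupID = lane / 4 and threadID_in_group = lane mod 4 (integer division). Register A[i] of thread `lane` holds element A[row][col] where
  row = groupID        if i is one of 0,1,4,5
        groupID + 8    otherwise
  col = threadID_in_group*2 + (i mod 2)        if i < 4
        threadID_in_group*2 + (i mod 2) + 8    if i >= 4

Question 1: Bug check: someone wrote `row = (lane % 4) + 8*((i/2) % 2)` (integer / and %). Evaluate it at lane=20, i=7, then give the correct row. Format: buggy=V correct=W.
`(lane % 4) + 8*((i/2) % 2)`[20,7]=>8
L=20=>grp=20>>2=5, tig=20&3=0
[7]=>row 5+8=13  col 0·2+1+8=9
row: 8 vs 13

buggy=8 correct=13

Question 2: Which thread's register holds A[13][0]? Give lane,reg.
20,2

r:13=>grp=5,rB=1  c:0=>cB=0,tig=0,lo=0
L=5*4+0=20  i=0*4+1*2+0=2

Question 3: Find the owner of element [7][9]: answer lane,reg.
r:7=>grp=7,rB=0  c:9=>cB=1,tig=0,lo=1
L=7*4+0=28  i=1*4+0*2+1=5

28,5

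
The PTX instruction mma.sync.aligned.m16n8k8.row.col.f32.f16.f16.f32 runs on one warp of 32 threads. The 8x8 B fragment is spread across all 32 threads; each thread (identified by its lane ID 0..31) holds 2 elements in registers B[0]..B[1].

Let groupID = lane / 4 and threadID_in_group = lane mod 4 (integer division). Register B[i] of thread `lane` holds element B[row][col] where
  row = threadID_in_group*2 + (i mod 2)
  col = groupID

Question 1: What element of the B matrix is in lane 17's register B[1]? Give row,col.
3,4

17: gr=4,th=1
[1] (1*2+1,4) = (3,4)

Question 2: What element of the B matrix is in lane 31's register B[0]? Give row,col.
lane 31→31/4=7, 31 mod 4=3
i=0  r:2·3+0→6  c:7

6,7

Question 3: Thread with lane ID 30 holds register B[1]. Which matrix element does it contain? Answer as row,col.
L=30⇒gr=30>>2=7, th=30&3=2
[1]⇒row 2·2+1=5  col gr=7

5,7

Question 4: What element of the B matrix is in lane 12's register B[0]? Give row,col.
lane 12=>12/4=3, 12 mod 4=0
i=0  r:2·0+0=>0  c:3

0,3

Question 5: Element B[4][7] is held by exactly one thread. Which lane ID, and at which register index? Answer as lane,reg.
30,0

c=7→G=7  r=4→T=2,p=0
L=7*4+2=30  i=0=0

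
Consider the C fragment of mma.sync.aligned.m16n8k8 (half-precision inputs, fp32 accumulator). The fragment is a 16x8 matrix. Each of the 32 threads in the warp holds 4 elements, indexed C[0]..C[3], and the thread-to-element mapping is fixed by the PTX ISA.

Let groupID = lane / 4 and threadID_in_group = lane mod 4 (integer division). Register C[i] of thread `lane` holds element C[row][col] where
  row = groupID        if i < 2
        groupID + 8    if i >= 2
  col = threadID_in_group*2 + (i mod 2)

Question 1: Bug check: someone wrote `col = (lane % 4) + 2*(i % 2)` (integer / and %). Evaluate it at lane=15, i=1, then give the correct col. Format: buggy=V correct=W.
buggy=5 correct=7

`(lane % 4) + 2*(i % 2)`[15,1]=>5
L=15=>grp=15>>2=3, tig=15&3=3
[1]=>row 3+0=3  col 3·2+1=7
col: 5 vs 7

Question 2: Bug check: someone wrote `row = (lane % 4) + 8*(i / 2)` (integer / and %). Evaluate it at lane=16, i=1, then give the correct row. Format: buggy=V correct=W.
`(lane % 4) + 8*(i / 2)`[16,1]→0
lane 16: G=4 (16/4), T=0 (16%4)
i=1: r=4+0=4, c=0*2+1=1
row: 0 vs 4

buggy=0 correct=4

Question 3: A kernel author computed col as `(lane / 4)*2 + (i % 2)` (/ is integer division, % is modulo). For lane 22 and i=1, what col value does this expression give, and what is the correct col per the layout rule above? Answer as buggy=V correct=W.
buggy=11 correct=5

`(lane / 4)*2 + (i % 2)`[22,1]->11
lane 22->22/4=5, 22 mod 4=2
i=1  r:5+0->5  c:2·2+1->5
col: 11 vs 5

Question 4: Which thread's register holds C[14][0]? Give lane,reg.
r: 14->gid=6,r8=1  c: 0->tid=0,i&1=0
L=6*4+0=24  i=1*2+0=2

24,2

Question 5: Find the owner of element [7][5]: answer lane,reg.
30,1

r:7=>grp=7,rB=0  c:5=>tig=2,lo=1
L=7*4+2=30  i=0*2+1=1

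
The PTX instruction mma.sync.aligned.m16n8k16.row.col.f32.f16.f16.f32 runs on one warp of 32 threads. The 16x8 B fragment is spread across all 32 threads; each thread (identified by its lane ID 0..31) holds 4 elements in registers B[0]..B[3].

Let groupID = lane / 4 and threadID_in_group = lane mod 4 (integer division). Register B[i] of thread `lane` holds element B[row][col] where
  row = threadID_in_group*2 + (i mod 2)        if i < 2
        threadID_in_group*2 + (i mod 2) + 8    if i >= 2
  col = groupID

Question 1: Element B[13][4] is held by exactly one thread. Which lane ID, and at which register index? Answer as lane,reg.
c=4⇒gr=4  r=13⇒Rb=1,th=2,odd=1
L=4*4+2=18  i=1*2+1=3

18,3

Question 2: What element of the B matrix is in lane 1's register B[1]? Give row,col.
3,0

lane 1: grp=0 (1/4), tig=1 (1%4)
i=1: r=1*2+1+0=3, c=grp=0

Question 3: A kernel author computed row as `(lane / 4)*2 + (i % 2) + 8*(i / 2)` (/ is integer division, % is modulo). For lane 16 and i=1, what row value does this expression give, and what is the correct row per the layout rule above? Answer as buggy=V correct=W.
`(lane / 4)*2 + (i % 2) + 8*(i / 2)`[16,1]=>9
L=16=>grp=16>>2=4, tig=16&3=0
[1]=>row 0·2+1+0=1  col grp=4
row: 9 vs 1

buggy=9 correct=1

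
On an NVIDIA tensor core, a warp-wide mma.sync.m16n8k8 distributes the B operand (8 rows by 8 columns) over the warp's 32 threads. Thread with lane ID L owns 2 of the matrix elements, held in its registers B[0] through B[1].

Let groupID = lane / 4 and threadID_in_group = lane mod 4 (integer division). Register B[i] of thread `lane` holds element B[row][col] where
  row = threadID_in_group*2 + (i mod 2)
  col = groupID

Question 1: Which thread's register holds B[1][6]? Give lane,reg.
24,1

c=6->g=6  r=1->t=0,b0=1
L=6*4+0=24  i=1=1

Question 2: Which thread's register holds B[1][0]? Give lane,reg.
0,1

c:0=>grp=0  r:1=>tig=0,lo=1
L=0*4+0=0  i=1=1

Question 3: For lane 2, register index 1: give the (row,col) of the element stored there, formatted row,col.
5,0

L=2->gid=2>>2=0, tid=2&3=2
[1]->row 2·2+1=5  col gid=0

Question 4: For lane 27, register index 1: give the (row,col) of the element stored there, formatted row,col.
L=27->gid=27>>2=6, tid=27&3=3
[1]->row 3·2+1=7  col gid=6

7,6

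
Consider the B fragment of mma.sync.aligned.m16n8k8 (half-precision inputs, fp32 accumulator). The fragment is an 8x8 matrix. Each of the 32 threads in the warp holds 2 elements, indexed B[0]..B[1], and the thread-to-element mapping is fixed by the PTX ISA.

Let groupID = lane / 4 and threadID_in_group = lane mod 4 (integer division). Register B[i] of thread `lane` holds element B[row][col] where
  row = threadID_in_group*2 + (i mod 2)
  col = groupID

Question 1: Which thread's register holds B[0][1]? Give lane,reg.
c:1=>grp=1  r:0=>tig=0,lo=0
L=1*4+0=4  i=0=0

4,0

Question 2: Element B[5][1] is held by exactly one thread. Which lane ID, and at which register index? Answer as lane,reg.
c=1→G=1  r=5→T=2,p=1
L=1*4+2=6  i=1=1

6,1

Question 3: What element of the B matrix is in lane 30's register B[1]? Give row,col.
lane 30->30/4=7, 30 mod 4=2
i=1  r:2·2+1->5  c:7

5,7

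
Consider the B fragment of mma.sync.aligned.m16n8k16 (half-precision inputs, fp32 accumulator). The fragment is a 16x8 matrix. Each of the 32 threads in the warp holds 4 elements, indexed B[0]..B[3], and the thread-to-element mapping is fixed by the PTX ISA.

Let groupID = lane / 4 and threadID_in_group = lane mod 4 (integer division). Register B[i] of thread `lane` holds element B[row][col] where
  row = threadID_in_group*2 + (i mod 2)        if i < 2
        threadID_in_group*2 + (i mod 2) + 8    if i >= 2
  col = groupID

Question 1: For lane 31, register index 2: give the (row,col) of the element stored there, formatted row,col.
31: grp=7,tig=3
[2] (3*2+0+8,7) = (14,7)

14,7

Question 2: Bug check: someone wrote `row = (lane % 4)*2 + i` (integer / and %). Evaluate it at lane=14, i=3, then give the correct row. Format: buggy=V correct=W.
buggy=7 correct=13

`(lane % 4)*2 + i`[14,3]⇒7
14: gr=3,th=2
[3] (2*2+1+8,3) = (13,3)
row: 7 vs 13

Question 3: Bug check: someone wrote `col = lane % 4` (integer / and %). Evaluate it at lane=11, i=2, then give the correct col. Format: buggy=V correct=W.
`lane % 4`[11,2]→3
lane 11: G=2 (11/4), T=3 (11%4)
i=2: r=3*2+0+8=14, c=G=2
col: 3 vs 2

buggy=3 correct=2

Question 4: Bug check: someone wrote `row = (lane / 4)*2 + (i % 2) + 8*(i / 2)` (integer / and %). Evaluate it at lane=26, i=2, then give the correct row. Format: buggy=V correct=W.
`(lane / 4)*2 + (i % 2) + 8*(i / 2)`[26,2]⇒20
lane 26: gr=6 (26/4), th=2 (26%4)
i=2: r=2*2+0+8=12, c=gr=6
row: 20 vs 12

buggy=20 correct=12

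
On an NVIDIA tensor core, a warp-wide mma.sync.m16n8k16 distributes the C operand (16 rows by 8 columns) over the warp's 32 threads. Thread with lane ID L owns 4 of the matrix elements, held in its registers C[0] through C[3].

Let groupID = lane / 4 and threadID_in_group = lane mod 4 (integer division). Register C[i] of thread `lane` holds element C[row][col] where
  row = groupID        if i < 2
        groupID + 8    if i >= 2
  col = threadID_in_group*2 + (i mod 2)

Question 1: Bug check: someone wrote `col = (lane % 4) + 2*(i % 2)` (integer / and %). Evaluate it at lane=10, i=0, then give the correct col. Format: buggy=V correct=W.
buggy=2 correct=4

`(lane % 4) + 2*(i % 2)`[10,0]→2
lane 10: G=2 (10/4), T=2 (10%4)
i=0: r=2+0=2, c=2*2+0=4
col: 2 vs 4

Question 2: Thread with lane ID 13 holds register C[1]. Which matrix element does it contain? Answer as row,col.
3,3

lane 13->13/4=3, 13 mod 4=1
i=1  r:3+0->3  c:2·1+1->3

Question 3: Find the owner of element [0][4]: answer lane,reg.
r: 0->gid=0,r8=0  c: 4->tid=2,i&1=0
L=0*4+2=2  i=0*2+0=0

2,0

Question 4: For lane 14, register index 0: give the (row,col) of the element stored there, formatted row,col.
3,4

L=14->gid=14>>2=3, tid=14&3=2
[0]->row 3+0=3  col 2·2+0=4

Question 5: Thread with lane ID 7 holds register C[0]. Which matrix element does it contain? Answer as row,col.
1,6

L=7=>grp=7>>2=1, tig=7&3=3
[0]=>row 1+0=1  col 3·2+0=6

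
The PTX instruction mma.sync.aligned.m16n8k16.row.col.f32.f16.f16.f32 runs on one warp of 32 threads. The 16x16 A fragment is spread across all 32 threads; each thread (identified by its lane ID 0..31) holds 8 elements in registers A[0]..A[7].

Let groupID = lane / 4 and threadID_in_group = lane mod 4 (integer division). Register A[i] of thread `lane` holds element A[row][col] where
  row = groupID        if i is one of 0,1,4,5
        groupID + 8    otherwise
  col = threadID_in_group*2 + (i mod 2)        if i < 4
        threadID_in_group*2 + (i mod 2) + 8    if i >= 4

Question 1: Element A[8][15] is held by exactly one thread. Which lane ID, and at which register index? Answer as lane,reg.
3,7

r=8⇒gr=0,Rb=1  c=15⇒Cb=1,th=3,odd=1
L=0*4+3=3  i=1*4+1*2+1=7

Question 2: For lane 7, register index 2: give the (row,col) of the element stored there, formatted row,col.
lane 7: gr=1 (7/4), th=3 (7%4)
i=2: r=1+8=9, c=3*2+0+0=6

9,6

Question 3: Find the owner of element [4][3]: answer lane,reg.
17,1

r=4->g=4,rb=0  c=3->cb=0,t=1,b0=1
L=4*4+1=17  i=0*4+0*2+1=1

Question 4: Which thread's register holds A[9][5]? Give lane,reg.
r=9->g=1,rb=1  c=5->cb=0,t=2,b0=1
L=1*4+2=6  i=0*4+1*2+1=3

6,3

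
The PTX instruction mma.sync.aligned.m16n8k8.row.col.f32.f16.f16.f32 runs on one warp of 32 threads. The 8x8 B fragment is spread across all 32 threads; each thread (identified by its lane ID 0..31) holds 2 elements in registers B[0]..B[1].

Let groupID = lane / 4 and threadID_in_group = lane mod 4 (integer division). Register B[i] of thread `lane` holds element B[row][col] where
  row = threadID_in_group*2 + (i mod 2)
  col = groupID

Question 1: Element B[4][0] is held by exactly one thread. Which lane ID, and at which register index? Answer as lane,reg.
c=0->g=0  r=4->t=2,b0=0
L=0*4+2=2  i=0=0

2,0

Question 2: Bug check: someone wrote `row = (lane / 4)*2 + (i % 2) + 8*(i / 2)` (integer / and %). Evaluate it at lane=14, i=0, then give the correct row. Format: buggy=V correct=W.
buggy=6 correct=4

`(lane / 4)*2 + (i % 2) + 8*(i / 2)`[14,0]->6
L=14->gid=14>>2=3, tid=14&3=2
[0]->row 2·2+0=4  col gid=3
row: 6 vs 4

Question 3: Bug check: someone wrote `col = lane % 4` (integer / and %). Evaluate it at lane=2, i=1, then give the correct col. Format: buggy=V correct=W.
buggy=2 correct=0

`lane % 4`[2,1]⇒2
lane 2: gr=0 (2/4), th=2 (2%4)
i=1: r=2*2+1=5, c=gr=0
col: 2 vs 0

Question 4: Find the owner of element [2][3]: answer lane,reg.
13,0

c: 3->gid=3  r: 2->tid=1,i&1=0
L=3*4+1=13  i=0=0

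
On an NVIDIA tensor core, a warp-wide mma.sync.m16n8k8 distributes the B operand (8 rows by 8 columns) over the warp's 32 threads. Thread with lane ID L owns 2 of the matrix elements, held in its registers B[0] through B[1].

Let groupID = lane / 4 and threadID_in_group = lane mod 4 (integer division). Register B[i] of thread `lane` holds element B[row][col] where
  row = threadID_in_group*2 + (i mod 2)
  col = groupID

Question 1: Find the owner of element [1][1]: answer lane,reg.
c:1=>grp=1  r:1=>tig=0,lo=1
L=1*4+0=4  i=1=1

4,1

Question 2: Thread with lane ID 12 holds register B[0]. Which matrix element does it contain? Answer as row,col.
12: grp=3,tig=0
[0] (0*2+0,3) = (0,3)

0,3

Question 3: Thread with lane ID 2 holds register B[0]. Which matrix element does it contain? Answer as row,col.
L=2→G=2>>2=0, T=2&3=2
[0]→row 2·2+0=4  col G=0

4,0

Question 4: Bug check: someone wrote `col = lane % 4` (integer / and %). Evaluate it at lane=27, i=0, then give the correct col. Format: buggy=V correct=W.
`lane % 4`[27,0]⇒3
lane 27⇒27/4=6, 27 mod 4=3
i=0  r:2·3+0⇒6  c:6
col: 3 vs 6

buggy=3 correct=6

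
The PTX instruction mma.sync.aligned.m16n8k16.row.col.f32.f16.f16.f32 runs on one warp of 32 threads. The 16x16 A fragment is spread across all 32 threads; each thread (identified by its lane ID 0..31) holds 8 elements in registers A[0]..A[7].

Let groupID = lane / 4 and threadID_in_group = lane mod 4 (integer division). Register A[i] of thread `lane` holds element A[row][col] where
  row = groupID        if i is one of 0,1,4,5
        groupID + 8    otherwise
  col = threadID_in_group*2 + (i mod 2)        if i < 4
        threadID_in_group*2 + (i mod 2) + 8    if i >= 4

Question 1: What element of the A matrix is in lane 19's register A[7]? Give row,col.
L=19→G=19>>2=4, T=19&3=3
[7]→row 4+8=12  col 3·2+1+8=15

12,15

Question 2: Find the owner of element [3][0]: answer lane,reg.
r=3→G=3,rhi=0  c=0→chi=0,T=0,p=0
L=3*4+0=12  i=0*4+0*2+0=0

12,0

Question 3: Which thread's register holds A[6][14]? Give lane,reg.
r=6->g=6,rb=0  c=14->cb=1,t=3,b0=0
L=6*4+3=27  i=1*4+0*2+0=4

27,4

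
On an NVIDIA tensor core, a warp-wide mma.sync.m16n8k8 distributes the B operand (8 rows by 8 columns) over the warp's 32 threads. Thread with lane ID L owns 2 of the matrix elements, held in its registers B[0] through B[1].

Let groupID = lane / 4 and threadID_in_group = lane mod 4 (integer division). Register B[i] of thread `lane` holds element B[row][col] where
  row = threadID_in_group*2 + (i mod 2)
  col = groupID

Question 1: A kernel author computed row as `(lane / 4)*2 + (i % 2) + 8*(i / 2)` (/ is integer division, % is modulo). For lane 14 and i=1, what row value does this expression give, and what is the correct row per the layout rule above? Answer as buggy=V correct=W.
`(lane / 4)*2 + (i % 2) + 8*(i / 2)`[14,1]⇒7
lane 14: gr=3 (14/4), th=2 (14%4)
i=1: r=2*2+1=5, c=gr=3
row: 7 vs 5

buggy=7 correct=5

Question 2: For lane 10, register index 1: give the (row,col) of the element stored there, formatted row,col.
5,2

L=10=>grp=10>>2=2, tig=10&3=2
[1]=>row 2·2+1=5  col grp=2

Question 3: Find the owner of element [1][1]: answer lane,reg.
c:1=>grp=1  r:1=>tig=0,lo=1
L=1*4+0=4  i=1=1

4,1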